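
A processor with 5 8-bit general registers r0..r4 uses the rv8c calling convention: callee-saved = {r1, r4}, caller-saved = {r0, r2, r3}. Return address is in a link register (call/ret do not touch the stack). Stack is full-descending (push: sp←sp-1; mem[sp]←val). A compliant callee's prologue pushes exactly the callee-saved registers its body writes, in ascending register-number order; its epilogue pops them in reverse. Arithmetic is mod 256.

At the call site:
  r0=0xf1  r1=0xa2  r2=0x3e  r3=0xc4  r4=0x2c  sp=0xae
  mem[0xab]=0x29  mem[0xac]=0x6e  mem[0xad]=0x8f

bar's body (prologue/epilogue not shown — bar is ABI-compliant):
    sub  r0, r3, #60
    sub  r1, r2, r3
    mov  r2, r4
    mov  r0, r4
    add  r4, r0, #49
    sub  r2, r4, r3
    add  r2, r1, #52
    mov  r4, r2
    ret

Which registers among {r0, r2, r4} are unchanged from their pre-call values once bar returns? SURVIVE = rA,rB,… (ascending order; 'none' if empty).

SURVIVE = r4

prologue: push r1 → mem[0xad]=0xa2, sp=0xad
prologue: push r4 → mem[0xac]=0x2c, sp=0xac
body[0] sub  r0, r3, #60 → r0=0x88
body[1] sub  r1, r2, r3 → r1=0x7a
body[2] mov  r2, r4 → r2=0x2c
body[3] mov  r0, r4 → r0=0x2c
body[4] add  r4, r0, #49 → r4=0x5d
body[5] sub  r2, r4, r3 → r2=0x99
body[6] add  r2, r1, #52 → r2=0xae
body[7] mov  r4, r2 → r4=0xae
epilogue: pop r4=0x2c, sp=0xad
epilogue: pop r1=0xa2, sp=0xae
r0: caller-saved, written=True
r2: caller-saved, written=True
r4: callee-saved, written=True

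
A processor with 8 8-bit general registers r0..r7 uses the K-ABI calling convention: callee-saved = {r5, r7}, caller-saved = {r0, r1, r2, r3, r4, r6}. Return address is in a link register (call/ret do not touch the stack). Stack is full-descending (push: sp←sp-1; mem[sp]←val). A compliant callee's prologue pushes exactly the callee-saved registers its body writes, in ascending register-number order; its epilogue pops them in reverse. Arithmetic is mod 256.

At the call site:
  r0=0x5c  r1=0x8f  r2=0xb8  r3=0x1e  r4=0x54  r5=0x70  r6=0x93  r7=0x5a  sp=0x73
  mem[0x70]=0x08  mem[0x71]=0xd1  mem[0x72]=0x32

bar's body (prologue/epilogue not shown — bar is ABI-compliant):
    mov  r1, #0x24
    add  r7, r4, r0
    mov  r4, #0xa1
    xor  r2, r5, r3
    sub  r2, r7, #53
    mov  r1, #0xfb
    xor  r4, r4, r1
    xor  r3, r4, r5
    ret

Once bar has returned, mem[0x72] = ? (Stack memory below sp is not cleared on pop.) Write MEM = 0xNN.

MEM = 0x5a

prologue: push r7 → mem[0x72]=0x5a, sp=0x72
body[0] mov  r1, #0x24 → r1=0x24
body[1] add  r7, r4, r0 → r7=0xb0
body[2] mov  r4, #0xa1 → r4=0xa1
body[3] xor  r2, r5, r3 → r2=0x6e
body[4] sub  r2, r7, #53 → r2=0x7b
body[5] mov  r1, #0xfb → r1=0xfb
body[6] xor  r4, r4, r1 → r4=0x5a
body[7] xor  r3, r4, r5 → r3=0x2a
epilogue: pop r7=0x5a, sp=0x73
prologue pushed ['r7'] at ['0x72']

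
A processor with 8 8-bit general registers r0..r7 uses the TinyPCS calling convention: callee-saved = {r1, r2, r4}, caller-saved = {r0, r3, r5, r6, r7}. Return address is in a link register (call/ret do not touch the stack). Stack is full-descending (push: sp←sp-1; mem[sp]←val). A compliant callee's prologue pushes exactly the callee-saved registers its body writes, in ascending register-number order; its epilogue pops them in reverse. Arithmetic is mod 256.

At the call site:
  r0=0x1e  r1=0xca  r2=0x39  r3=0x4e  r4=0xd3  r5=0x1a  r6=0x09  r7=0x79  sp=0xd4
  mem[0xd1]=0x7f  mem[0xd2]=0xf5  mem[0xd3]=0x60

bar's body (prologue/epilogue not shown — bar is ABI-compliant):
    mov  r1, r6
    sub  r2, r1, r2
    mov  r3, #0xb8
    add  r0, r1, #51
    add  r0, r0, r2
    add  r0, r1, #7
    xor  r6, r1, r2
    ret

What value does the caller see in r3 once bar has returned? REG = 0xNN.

prologue: push r1 -> mem[0xd3]=0xca, sp=0xd3
prologue: push r2 -> mem[0xd2]=0x39, sp=0xd2
body[0] mov  r1, r6 -> r1=0x09
body[1] sub  r2, r1, r2 -> r2=0xd0
body[2] mov  r3, #0xb8 -> r3=0xb8
body[3] add  r0, r1, #51 -> r0=0x3c
body[4] add  r0, r0, r2 -> r0=0x0c
body[5] add  r0, r1, #7 -> r0=0x10
body[6] xor  r6, r1, r2 -> r6=0xd9
epilogue: pop r2=0x39, sp=0xd3
epilogue: pop r1=0xca, sp=0xd4
r3 is caller-saved -> body value

REG = 0xb8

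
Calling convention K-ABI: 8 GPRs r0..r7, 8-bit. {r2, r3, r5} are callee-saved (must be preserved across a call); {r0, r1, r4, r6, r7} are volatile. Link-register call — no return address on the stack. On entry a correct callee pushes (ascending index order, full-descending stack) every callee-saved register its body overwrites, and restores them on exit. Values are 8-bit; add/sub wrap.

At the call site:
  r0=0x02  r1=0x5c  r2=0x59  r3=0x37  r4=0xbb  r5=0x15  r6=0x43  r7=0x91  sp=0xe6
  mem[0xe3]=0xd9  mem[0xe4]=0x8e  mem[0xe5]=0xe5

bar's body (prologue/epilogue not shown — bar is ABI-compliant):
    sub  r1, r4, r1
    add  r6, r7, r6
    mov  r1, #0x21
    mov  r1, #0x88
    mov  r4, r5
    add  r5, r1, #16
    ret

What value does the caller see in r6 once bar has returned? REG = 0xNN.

prologue: push r5 -> mem[0xe5]=0x15, sp=0xe5
body[0] sub  r1, r4, r1 -> r1=0x5f
body[1] add  r6, r7, r6 -> r6=0xd4
body[2] mov  r1, #0x21 -> r1=0x21
body[3] mov  r1, #0x88 -> r1=0x88
body[4] mov  r4, r5 -> r4=0x15
body[5] add  r5, r1, #16 -> r5=0x98
epilogue: pop r5=0x15, sp=0xe6
r6 is caller-saved -> body value

REG = 0xd4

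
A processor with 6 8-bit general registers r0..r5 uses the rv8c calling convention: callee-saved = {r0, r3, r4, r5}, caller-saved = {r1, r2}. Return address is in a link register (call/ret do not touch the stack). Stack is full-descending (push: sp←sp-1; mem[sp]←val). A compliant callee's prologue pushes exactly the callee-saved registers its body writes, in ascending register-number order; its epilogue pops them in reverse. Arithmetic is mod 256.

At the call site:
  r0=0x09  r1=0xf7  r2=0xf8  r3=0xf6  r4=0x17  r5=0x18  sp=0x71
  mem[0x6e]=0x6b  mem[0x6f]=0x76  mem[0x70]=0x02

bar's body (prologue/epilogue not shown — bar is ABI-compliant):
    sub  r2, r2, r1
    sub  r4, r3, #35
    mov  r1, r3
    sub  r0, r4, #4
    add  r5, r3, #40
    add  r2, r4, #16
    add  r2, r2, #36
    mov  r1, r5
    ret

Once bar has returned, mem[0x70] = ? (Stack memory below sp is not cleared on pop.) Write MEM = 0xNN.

MEM = 0x09

prologue: push r0 → mem[0x70]=0x09, sp=0x70
prologue: push r4 → mem[0x6f]=0x17, sp=0x6f
prologue: push r5 → mem[0x6e]=0x18, sp=0x6e
body[0] sub  r2, r2, r1 → r2=0x01
body[1] sub  r4, r3, #35 → r4=0xd3
body[2] mov  r1, r3 → r1=0xf6
body[3] sub  r0, r4, #4 → r0=0xcf
body[4] add  r5, r3, #40 → r5=0x1e
body[5] add  r2, r4, #16 → r2=0xe3
body[6] add  r2, r2, #36 → r2=0x07
body[7] mov  r1, r5 → r1=0x1e
epilogue: pop r5=0x18, sp=0x6f
epilogue: pop r4=0x17, sp=0x70
epilogue: pop r0=0x09, sp=0x71
prologue pushed ['r0', 'r4', 'r5'] at ['0x70', '0x6f', '0x6e']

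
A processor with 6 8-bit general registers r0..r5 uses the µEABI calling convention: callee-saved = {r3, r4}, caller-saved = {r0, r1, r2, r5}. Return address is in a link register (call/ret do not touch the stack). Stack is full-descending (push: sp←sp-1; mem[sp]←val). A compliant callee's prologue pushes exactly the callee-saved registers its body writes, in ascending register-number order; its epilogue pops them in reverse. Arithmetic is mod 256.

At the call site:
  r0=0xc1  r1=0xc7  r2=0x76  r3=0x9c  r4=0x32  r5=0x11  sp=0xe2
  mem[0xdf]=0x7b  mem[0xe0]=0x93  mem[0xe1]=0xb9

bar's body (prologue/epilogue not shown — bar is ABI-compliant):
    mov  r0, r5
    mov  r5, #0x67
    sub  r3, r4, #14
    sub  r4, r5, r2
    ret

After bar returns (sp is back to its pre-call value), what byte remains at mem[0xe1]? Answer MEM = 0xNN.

MEM = 0x9c

prologue: push r3 -> mem[0xe1]=0x9c, sp=0xe1
prologue: push r4 -> mem[0xe0]=0x32, sp=0xe0
body[0] mov  r0, r5 -> r0=0x11
body[1] mov  r5, #0x67 -> r5=0x67
body[2] sub  r3, r4, #14 -> r3=0x24
body[3] sub  r4, r5, r2 -> r4=0xf1
epilogue: pop r4=0x32, sp=0xe1
epilogue: pop r3=0x9c, sp=0xe2
prologue pushed ['r3', 'r4'] at ['0xe1', '0xe0']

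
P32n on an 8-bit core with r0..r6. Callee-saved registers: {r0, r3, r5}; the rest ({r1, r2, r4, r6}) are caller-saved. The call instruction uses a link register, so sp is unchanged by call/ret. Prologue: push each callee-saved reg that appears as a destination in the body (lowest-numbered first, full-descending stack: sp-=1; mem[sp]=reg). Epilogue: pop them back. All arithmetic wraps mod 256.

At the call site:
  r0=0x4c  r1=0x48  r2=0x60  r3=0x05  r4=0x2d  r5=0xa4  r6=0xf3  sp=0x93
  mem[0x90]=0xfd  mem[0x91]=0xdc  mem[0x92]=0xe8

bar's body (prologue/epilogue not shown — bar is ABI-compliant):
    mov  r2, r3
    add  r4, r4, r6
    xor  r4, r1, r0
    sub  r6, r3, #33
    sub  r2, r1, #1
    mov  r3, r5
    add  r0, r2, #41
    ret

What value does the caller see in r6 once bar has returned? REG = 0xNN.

REG = 0xe4

prologue: push r0 -> mem[0x92]=0x4c, sp=0x92
prologue: push r3 -> mem[0x91]=0x05, sp=0x91
body[0] mov  r2, r3 -> r2=0x05
body[1] add  r4, r4, r6 -> r4=0x20
body[2] xor  r4, r1, r0 -> r4=0x04
body[3] sub  r6, r3, #33 -> r6=0xe4
body[4] sub  r2, r1, #1 -> r2=0x47
body[5] mov  r3, r5 -> r3=0xa4
body[6] add  r0, r2, #41 -> r0=0x70
epilogue: pop r3=0x05, sp=0x92
epilogue: pop r0=0x4c, sp=0x93
r6 is caller-saved -> body value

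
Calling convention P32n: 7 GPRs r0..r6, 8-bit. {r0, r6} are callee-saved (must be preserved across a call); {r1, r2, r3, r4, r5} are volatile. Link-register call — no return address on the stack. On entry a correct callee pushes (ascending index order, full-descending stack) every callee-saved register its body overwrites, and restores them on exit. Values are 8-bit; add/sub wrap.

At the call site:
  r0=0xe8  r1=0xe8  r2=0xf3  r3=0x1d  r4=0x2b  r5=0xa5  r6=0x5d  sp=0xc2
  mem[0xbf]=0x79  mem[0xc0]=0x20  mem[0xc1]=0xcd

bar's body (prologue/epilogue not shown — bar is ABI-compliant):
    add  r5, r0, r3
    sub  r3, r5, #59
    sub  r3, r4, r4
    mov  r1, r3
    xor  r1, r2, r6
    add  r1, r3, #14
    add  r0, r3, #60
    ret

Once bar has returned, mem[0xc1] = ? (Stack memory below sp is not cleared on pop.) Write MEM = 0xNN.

MEM = 0xe8

prologue: push r0 -> mem[0xc1]=0xe8, sp=0xc1
body[0] add  r5, r0, r3 -> r5=0x05
body[1] sub  r3, r5, #59 -> r3=0xca
body[2] sub  r3, r4, r4 -> r3=0x00
body[3] mov  r1, r3 -> r1=0x00
body[4] xor  r1, r2, r6 -> r1=0xae
body[5] add  r1, r3, #14 -> r1=0x0e
body[6] add  r0, r3, #60 -> r0=0x3c
epilogue: pop r0=0xe8, sp=0xc2
prologue pushed ['r0'] at ['0xc1']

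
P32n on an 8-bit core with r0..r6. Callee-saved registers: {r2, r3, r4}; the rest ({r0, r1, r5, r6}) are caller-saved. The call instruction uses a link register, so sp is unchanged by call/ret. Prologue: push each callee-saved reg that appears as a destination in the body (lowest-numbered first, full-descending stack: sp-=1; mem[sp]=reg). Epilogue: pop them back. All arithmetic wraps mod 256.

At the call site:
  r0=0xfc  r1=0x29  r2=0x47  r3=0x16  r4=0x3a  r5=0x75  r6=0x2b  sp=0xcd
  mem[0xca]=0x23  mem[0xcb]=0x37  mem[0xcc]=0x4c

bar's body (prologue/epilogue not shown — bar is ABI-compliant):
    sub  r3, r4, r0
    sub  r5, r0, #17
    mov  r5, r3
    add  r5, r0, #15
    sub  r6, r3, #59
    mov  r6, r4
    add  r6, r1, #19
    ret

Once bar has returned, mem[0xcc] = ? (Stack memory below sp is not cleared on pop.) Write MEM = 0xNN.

MEM = 0x16

prologue: push r3 -> mem[0xcc]=0x16, sp=0xcc
body[0] sub  r3, r4, r0 -> r3=0x3e
body[1] sub  r5, r0, #17 -> r5=0xeb
body[2] mov  r5, r3 -> r5=0x3e
body[3] add  r5, r0, #15 -> r5=0x0b
body[4] sub  r6, r3, #59 -> r6=0x03
body[5] mov  r6, r4 -> r6=0x3a
body[6] add  r6, r1, #19 -> r6=0x3c
epilogue: pop r3=0x16, sp=0xcd
prologue pushed ['r3'] at ['0xcc']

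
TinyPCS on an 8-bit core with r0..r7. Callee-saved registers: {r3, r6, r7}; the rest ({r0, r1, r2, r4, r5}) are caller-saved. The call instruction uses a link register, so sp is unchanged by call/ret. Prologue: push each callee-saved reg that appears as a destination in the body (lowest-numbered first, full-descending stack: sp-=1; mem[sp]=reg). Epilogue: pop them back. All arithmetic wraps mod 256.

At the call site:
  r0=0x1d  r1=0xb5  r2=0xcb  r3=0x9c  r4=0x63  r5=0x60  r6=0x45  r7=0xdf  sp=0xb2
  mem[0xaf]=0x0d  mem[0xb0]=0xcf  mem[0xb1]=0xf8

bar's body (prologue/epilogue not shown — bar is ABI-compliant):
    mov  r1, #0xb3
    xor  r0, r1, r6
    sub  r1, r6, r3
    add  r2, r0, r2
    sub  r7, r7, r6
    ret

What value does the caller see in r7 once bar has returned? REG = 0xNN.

REG = 0xdf

prologue: push r7 -> mem[0xb1]=0xdf, sp=0xb1
body[0] mov  r1, #0xb3 -> r1=0xb3
body[1] xor  r0, r1, r6 -> r0=0xf6
body[2] sub  r1, r6, r3 -> r1=0xa9
body[3] add  r2, r0, r2 -> r2=0xc1
body[4] sub  r7, r7, r6 -> r7=0x9a
epilogue: pop r7=0xdf, sp=0xb2
r7 is callee-saved -> restored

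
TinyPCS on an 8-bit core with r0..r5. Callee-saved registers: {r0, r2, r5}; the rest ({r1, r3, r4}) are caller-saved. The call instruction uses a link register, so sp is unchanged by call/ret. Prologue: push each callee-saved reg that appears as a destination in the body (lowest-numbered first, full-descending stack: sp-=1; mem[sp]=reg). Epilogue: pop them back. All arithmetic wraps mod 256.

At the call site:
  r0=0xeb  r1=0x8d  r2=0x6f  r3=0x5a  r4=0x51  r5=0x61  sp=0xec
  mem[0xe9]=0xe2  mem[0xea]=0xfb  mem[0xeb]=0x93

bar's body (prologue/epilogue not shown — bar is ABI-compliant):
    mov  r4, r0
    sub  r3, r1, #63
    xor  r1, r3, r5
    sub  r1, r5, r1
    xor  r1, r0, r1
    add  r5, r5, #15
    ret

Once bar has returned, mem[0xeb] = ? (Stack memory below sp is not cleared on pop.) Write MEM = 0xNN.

prologue: push r5 → mem[0xeb]=0x61, sp=0xeb
body[0] mov  r4, r0 → r4=0xeb
body[1] sub  r3, r1, #63 → r3=0x4e
body[2] xor  r1, r3, r5 → r1=0x2f
body[3] sub  r1, r5, r1 → r1=0x32
body[4] xor  r1, r0, r1 → r1=0xd9
body[5] add  r5, r5, #15 → r5=0x70
epilogue: pop r5=0x61, sp=0xec
prologue pushed ['r5'] at ['0xeb']

MEM = 0x61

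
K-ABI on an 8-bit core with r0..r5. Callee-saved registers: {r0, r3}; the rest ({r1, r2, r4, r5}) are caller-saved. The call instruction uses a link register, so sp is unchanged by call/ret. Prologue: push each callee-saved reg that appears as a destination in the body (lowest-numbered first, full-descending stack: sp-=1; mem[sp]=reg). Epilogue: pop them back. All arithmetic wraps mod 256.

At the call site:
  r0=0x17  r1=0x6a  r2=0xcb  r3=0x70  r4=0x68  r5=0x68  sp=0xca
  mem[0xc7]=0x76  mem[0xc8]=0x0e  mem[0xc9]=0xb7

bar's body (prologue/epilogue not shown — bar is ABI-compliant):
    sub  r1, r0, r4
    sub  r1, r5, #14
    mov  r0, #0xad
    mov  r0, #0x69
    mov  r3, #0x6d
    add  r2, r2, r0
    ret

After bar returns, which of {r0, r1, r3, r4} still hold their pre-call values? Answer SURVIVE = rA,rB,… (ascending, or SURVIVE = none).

SURVIVE = r0,r3,r4

prologue: push r0 -> mem[0xc9]=0x17, sp=0xc9
prologue: push r3 -> mem[0xc8]=0x70, sp=0xc8
body[0] sub  r1, r0, r4 -> r1=0xaf
body[1] sub  r1, r5, #14 -> r1=0x5a
body[2] mov  r0, #0xad -> r0=0xad
body[3] mov  r0, #0x69 -> r0=0x69
body[4] mov  r3, #0x6d -> r3=0x6d
body[5] add  r2, r2, r0 -> r2=0x34
epilogue: pop r3=0x70, sp=0xc9
epilogue: pop r0=0x17, sp=0xca
r0: callee-saved, written=True
r1: caller-saved, written=True
r3: callee-saved, written=True
r4: caller-saved, written=False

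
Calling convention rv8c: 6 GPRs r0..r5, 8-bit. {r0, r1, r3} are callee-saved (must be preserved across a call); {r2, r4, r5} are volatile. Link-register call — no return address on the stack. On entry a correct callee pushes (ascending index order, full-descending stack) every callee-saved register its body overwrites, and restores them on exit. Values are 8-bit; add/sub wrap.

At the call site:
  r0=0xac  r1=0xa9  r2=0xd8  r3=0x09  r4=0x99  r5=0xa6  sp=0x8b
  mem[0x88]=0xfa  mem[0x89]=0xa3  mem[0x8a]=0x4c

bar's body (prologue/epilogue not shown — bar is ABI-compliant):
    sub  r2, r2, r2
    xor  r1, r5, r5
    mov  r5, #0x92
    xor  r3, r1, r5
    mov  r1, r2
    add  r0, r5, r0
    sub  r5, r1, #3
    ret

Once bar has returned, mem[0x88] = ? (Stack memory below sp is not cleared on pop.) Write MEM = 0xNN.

MEM = 0x09

prologue: push r0 -> mem[0x8a]=0xac, sp=0x8a
prologue: push r1 -> mem[0x89]=0xa9, sp=0x89
prologue: push r3 -> mem[0x88]=0x09, sp=0x88
body[0] sub  r2, r2, r2 -> r2=0x00
body[1] xor  r1, r5, r5 -> r1=0x00
body[2] mov  r5, #0x92 -> r5=0x92
body[3] xor  r3, r1, r5 -> r3=0x92
body[4] mov  r1, r2 -> r1=0x00
body[5] add  r0, r5, r0 -> r0=0x3e
body[6] sub  r5, r1, #3 -> r5=0xfd
epilogue: pop r3=0x09, sp=0x89
epilogue: pop r1=0xa9, sp=0x8a
epilogue: pop r0=0xac, sp=0x8b
prologue pushed ['r0', 'r1', 'r3'] at ['0x8a', '0x89', '0x88']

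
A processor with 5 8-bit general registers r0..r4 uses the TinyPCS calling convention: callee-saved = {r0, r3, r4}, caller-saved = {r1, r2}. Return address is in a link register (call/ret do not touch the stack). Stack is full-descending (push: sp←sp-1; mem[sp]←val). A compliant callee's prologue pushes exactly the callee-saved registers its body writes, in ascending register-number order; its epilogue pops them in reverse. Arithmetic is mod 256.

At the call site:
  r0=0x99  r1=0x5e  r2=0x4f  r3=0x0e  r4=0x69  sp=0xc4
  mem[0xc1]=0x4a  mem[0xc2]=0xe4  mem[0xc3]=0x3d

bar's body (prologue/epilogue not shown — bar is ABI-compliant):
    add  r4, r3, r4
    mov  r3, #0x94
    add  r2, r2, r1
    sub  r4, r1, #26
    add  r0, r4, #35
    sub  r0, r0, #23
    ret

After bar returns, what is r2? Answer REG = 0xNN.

prologue: push r0 -> mem[0xc3]=0x99, sp=0xc3
prologue: push r3 -> mem[0xc2]=0x0e, sp=0xc2
prologue: push r4 -> mem[0xc1]=0x69, sp=0xc1
body[0] add  r4, r3, r4 -> r4=0x77
body[1] mov  r3, #0x94 -> r3=0x94
body[2] add  r2, r2, r1 -> r2=0xad
body[3] sub  r4, r1, #26 -> r4=0x44
body[4] add  r0, r4, #35 -> r0=0x67
body[5] sub  r0, r0, #23 -> r0=0x50
epilogue: pop r4=0x69, sp=0xc2
epilogue: pop r3=0x0e, sp=0xc3
epilogue: pop r0=0x99, sp=0xc4
r2 is caller-saved -> body value

REG = 0xad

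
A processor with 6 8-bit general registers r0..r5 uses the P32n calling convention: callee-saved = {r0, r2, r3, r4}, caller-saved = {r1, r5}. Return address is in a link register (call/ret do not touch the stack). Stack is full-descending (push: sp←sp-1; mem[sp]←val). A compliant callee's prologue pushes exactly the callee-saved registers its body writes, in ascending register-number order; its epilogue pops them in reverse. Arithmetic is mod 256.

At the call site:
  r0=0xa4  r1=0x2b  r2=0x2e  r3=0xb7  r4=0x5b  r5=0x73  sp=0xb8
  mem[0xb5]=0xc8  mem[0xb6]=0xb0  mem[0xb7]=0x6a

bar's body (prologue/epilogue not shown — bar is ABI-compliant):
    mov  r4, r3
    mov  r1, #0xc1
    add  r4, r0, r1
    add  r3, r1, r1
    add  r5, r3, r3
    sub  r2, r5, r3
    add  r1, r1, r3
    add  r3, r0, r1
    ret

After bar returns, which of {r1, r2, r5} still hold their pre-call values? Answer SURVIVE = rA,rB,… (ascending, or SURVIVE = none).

SURVIVE = r2

prologue: push r2 → mem[0xb7]=0x2e, sp=0xb7
prologue: push r3 → mem[0xb6]=0xb7, sp=0xb6
prologue: push r4 → mem[0xb5]=0x5b, sp=0xb5
body[0] mov  r4, r3 → r4=0xb7
body[1] mov  r1, #0xc1 → r1=0xc1
body[2] add  r4, r0, r1 → r4=0x65
body[3] add  r3, r1, r1 → r3=0x82
body[4] add  r5, r3, r3 → r5=0x04
body[5] sub  r2, r5, r3 → r2=0x82
body[6] add  r1, r1, r3 → r1=0x43
body[7] add  r3, r0, r1 → r3=0xe7
epilogue: pop r4=0x5b, sp=0xb6
epilogue: pop r3=0xb7, sp=0xb7
epilogue: pop r2=0x2e, sp=0xb8
r1: caller-saved, written=True
r2: callee-saved, written=True
r5: caller-saved, written=True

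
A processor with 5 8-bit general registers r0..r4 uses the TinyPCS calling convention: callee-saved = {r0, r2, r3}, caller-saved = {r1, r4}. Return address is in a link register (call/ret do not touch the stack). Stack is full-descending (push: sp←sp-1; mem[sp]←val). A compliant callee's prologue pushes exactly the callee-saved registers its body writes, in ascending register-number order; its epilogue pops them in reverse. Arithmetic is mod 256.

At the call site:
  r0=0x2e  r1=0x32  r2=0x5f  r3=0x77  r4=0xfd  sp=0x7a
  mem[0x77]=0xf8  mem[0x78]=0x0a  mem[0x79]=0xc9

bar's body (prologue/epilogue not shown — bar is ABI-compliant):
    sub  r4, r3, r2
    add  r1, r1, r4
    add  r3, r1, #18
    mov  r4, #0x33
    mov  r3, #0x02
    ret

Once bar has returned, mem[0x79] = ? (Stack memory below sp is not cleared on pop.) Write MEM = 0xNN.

MEM = 0x77

prologue: push r3 → mem[0x79]=0x77, sp=0x79
body[0] sub  r4, r3, r2 → r4=0x18
body[1] add  r1, r1, r4 → r1=0x4a
body[2] add  r3, r1, #18 → r3=0x5c
body[3] mov  r4, #0x33 → r4=0x33
body[4] mov  r3, #0x02 → r3=0x02
epilogue: pop r3=0x77, sp=0x7a
prologue pushed ['r3'] at ['0x79']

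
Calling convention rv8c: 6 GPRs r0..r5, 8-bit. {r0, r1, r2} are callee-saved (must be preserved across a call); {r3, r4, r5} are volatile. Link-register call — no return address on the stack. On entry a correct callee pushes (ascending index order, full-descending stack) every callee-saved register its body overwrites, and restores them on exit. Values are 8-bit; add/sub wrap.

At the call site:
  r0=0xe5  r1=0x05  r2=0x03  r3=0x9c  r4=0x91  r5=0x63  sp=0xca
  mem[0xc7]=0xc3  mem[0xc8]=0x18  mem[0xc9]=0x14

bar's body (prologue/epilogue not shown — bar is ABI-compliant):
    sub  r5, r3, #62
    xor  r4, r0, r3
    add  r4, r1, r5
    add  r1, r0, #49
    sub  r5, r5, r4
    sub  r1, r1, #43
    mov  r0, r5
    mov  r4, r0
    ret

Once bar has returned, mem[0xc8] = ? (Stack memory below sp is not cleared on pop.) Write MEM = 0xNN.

MEM = 0x05

prologue: push r0 -> mem[0xc9]=0xe5, sp=0xc9
prologue: push r1 -> mem[0xc8]=0x05, sp=0xc8
body[0] sub  r5, r3, #62 -> r5=0x5e
body[1] xor  r4, r0, r3 -> r4=0x79
body[2] add  r4, r1, r5 -> r4=0x63
body[3] add  r1, r0, #49 -> r1=0x16
body[4] sub  r5, r5, r4 -> r5=0xfb
body[5] sub  r1, r1, #43 -> r1=0xeb
body[6] mov  r0, r5 -> r0=0xfb
body[7] mov  r4, r0 -> r4=0xfb
epilogue: pop r1=0x05, sp=0xc9
epilogue: pop r0=0xe5, sp=0xca
prologue pushed ['r0', 'r1'] at ['0xc9', '0xc8']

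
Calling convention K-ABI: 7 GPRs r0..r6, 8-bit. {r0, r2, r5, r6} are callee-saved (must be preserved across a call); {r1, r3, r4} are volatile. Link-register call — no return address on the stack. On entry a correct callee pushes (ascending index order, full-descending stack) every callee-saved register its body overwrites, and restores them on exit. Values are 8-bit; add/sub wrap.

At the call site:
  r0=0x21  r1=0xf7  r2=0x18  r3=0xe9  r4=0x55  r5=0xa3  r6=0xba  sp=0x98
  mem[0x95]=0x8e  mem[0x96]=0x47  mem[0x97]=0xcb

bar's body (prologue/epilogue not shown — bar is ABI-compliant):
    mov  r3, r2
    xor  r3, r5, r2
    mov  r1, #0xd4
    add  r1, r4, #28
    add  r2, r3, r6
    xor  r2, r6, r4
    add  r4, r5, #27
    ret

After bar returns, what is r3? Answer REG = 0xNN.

prologue: push r2 → mem[0x97]=0x18, sp=0x97
body[0] mov  r3, r2 → r3=0x18
body[1] xor  r3, r5, r2 → r3=0xbb
body[2] mov  r1, #0xd4 → r1=0xd4
body[3] add  r1, r4, #28 → r1=0x71
body[4] add  r2, r3, r6 → r2=0x75
body[5] xor  r2, r6, r4 → r2=0xef
body[6] add  r4, r5, #27 → r4=0xbe
epilogue: pop r2=0x18, sp=0x98
r3 is caller-saved → body value

REG = 0xbb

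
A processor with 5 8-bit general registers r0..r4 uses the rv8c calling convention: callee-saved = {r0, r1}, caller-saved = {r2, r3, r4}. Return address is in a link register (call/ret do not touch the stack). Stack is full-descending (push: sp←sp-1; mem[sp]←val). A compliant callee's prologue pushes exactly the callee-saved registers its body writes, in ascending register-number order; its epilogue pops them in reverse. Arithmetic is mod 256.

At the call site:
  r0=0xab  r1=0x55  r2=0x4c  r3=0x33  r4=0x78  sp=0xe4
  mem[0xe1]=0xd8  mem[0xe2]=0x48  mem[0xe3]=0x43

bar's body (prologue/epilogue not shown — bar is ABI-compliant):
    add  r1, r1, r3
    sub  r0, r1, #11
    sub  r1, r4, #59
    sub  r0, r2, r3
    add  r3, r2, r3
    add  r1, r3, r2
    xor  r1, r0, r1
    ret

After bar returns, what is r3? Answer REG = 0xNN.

REG = 0x7f

prologue: push r0 -> mem[0xe3]=0xab, sp=0xe3
prologue: push r1 -> mem[0xe2]=0x55, sp=0xe2
body[0] add  r1, r1, r3 -> r1=0x88
body[1] sub  r0, r1, #11 -> r0=0x7d
body[2] sub  r1, r4, #59 -> r1=0x3d
body[3] sub  r0, r2, r3 -> r0=0x19
body[4] add  r3, r2, r3 -> r3=0x7f
body[5] add  r1, r3, r2 -> r1=0xcb
body[6] xor  r1, r0, r1 -> r1=0xd2
epilogue: pop r1=0x55, sp=0xe3
epilogue: pop r0=0xab, sp=0xe4
r3 is caller-saved -> body value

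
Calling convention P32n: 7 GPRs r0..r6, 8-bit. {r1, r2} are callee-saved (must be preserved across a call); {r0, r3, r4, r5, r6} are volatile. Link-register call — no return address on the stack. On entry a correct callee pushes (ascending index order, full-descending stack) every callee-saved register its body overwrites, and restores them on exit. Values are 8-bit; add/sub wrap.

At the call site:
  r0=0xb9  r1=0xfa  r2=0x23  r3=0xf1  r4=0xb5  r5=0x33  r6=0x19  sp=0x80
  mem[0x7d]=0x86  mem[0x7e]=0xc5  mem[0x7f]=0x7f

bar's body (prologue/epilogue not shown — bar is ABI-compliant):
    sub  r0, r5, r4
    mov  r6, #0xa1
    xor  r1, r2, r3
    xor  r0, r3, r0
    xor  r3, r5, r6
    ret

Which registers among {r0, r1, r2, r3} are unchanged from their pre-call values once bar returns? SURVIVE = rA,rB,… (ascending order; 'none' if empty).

prologue: push r1 -> mem[0x7f]=0xfa, sp=0x7f
body[0] sub  r0, r5, r4 -> r0=0x7e
body[1] mov  r6, #0xa1 -> r6=0xa1
body[2] xor  r1, r2, r3 -> r1=0xd2
body[3] xor  r0, r3, r0 -> r0=0x8f
body[4] xor  r3, r5, r6 -> r3=0x92
epilogue: pop r1=0xfa, sp=0x80
r0: caller-saved, written=True
r1: callee-saved, written=True
r2: callee-saved, written=False
r3: caller-saved, written=True

SURVIVE = r1,r2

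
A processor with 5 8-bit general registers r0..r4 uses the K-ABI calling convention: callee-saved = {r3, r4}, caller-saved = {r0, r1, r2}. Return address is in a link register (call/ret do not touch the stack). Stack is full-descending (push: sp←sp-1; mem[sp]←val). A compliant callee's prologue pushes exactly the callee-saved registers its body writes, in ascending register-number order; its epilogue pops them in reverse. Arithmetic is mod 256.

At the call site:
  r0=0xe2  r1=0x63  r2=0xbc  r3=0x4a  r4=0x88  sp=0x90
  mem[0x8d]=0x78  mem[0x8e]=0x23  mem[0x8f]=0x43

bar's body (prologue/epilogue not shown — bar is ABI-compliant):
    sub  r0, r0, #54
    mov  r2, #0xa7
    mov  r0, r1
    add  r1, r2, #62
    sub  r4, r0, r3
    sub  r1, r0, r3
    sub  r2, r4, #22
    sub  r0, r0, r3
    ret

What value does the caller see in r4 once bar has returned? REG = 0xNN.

prologue: push r4 -> mem[0x8f]=0x88, sp=0x8f
body[0] sub  r0, r0, #54 -> r0=0xac
body[1] mov  r2, #0xa7 -> r2=0xa7
body[2] mov  r0, r1 -> r0=0x63
body[3] add  r1, r2, #62 -> r1=0xe5
body[4] sub  r4, r0, r3 -> r4=0x19
body[5] sub  r1, r0, r3 -> r1=0x19
body[6] sub  r2, r4, #22 -> r2=0x03
body[7] sub  r0, r0, r3 -> r0=0x19
epilogue: pop r4=0x88, sp=0x90
r4 is callee-saved -> restored

REG = 0x88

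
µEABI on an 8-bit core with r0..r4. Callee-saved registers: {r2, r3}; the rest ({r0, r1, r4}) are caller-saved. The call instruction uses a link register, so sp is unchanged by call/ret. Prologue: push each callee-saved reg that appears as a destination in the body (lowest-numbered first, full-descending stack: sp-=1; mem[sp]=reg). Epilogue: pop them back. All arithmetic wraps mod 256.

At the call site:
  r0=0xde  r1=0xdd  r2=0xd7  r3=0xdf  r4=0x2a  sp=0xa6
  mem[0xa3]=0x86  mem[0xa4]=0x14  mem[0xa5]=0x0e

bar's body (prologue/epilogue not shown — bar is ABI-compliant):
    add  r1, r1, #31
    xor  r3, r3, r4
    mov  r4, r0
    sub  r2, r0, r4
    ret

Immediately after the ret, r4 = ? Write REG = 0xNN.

prologue: push r2 -> mem[0xa5]=0xd7, sp=0xa5
prologue: push r3 -> mem[0xa4]=0xdf, sp=0xa4
body[0] add  r1, r1, #31 -> r1=0xfc
body[1] xor  r3, r3, r4 -> r3=0xf5
body[2] mov  r4, r0 -> r4=0xde
body[3] sub  r2, r0, r4 -> r2=0x00
epilogue: pop r3=0xdf, sp=0xa5
epilogue: pop r2=0xd7, sp=0xa6
r4 is caller-saved -> body value

REG = 0xde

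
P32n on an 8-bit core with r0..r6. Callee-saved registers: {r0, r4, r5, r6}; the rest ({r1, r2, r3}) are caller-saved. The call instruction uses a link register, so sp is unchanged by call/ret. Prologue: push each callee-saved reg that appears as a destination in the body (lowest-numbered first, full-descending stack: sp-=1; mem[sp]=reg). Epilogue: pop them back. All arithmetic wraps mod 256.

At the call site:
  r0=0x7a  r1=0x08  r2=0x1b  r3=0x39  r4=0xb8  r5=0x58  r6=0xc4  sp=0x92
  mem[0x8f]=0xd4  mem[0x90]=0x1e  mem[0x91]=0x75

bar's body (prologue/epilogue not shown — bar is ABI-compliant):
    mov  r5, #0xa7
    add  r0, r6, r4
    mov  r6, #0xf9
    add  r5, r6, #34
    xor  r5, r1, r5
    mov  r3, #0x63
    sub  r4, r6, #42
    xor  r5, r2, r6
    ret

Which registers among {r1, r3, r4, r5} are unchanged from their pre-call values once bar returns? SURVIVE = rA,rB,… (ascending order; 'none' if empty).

SURVIVE = r1,r4,r5

prologue: push r0 -> mem[0x91]=0x7a, sp=0x91
prologue: push r4 -> mem[0x90]=0xb8, sp=0x90
prologue: push r5 -> mem[0x8f]=0x58, sp=0x8f
prologue: push r6 -> mem[0x8e]=0xc4, sp=0x8e
body[0] mov  r5, #0xa7 -> r5=0xa7
body[1] add  r0, r6, r4 -> r0=0x7c
body[2] mov  r6, #0xf9 -> r6=0xf9
body[3] add  r5, r6, #34 -> r5=0x1b
body[4] xor  r5, r1, r5 -> r5=0x13
body[5] mov  r3, #0x63 -> r3=0x63
body[6] sub  r4, r6, #42 -> r4=0xcf
body[7] xor  r5, r2, r6 -> r5=0xe2
epilogue: pop r6=0xc4, sp=0x8f
epilogue: pop r5=0x58, sp=0x90
epilogue: pop r4=0xb8, sp=0x91
epilogue: pop r0=0x7a, sp=0x92
r1: caller-saved, written=False
r3: caller-saved, written=True
r4: callee-saved, written=True
r5: callee-saved, written=True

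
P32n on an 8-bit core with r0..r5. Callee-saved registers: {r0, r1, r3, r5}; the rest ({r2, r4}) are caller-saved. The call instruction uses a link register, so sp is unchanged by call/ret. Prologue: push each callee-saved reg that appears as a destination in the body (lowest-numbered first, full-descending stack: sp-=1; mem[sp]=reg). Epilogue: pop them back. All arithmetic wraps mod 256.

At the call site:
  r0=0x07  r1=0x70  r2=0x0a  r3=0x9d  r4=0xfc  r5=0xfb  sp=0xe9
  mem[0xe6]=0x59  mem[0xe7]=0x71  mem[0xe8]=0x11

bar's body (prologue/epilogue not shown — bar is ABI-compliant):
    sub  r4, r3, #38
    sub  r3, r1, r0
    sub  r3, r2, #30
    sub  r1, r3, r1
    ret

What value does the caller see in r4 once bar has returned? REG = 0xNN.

REG = 0x77

prologue: push r1 -> mem[0xe8]=0x70, sp=0xe8
prologue: push r3 -> mem[0xe7]=0x9d, sp=0xe7
body[0] sub  r4, r3, #38 -> r4=0x77
body[1] sub  r3, r1, r0 -> r3=0x69
body[2] sub  r3, r2, #30 -> r3=0xec
body[3] sub  r1, r3, r1 -> r1=0x7c
epilogue: pop r3=0x9d, sp=0xe8
epilogue: pop r1=0x70, sp=0xe9
r4 is caller-saved -> body value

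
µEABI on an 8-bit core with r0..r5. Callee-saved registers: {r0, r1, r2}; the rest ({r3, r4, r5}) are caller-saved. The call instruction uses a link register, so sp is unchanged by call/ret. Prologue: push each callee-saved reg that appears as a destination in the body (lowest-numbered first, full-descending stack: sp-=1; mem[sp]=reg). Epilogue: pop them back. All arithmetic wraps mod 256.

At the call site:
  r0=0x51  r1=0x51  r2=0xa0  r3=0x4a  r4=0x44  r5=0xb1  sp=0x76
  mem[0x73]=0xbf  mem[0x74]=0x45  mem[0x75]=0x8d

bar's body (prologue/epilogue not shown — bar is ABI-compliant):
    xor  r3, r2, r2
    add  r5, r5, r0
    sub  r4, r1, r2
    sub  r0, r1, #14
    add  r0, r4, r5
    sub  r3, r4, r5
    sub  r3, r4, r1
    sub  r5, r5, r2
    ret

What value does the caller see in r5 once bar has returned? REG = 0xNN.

REG = 0x62

prologue: push r0 -> mem[0x75]=0x51, sp=0x75
body[0] xor  r3, r2, r2 -> r3=0x00
body[1] add  r5, r5, r0 -> r5=0x02
body[2] sub  r4, r1, r2 -> r4=0xb1
body[3] sub  r0, r1, #14 -> r0=0x43
body[4] add  r0, r4, r5 -> r0=0xb3
body[5] sub  r3, r4, r5 -> r3=0xaf
body[6] sub  r3, r4, r1 -> r3=0x60
body[7] sub  r5, r5, r2 -> r5=0x62
epilogue: pop r0=0x51, sp=0x76
r5 is caller-saved -> body value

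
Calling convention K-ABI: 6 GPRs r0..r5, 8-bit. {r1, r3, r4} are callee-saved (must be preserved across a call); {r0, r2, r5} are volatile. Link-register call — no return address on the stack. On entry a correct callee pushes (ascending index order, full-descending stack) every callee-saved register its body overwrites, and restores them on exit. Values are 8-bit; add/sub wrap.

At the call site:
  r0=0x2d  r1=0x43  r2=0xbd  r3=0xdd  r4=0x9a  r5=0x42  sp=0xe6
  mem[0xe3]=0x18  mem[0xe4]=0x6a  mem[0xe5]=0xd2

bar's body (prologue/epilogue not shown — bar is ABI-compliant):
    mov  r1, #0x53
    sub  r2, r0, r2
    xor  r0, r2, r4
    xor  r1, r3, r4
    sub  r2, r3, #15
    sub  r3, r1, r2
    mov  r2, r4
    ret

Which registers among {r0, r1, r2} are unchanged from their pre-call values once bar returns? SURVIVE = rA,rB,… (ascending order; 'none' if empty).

SURVIVE = r1

prologue: push r1 → mem[0xe5]=0x43, sp=0xe5
prologue: push r3 → mem[0xe4]=0xdd, sp=0xe4
body[0] mov  r1, #0x53 → r1=0x53
body[1] sub  r2, r0, r2 → r2=0x70
body[2] xor  r0, r2, r4 → r0=0xea
body[3] xor  r1, r3, r4 → r1=0x47
body[4] sub  r2, r3, #15 → r2=0xce
body[5] sub  r3, r1, r2 → r3=0x79
body[6] mov  r2, r4 → r2=0x9a
epilogue: pop r3=0xdd, sp=0xe5
epilogue: pop r1=0x43, sp=0xe6
r0: caller-saved, written=True
r1: callee-saved, written=True
r2: caller-saved, written=True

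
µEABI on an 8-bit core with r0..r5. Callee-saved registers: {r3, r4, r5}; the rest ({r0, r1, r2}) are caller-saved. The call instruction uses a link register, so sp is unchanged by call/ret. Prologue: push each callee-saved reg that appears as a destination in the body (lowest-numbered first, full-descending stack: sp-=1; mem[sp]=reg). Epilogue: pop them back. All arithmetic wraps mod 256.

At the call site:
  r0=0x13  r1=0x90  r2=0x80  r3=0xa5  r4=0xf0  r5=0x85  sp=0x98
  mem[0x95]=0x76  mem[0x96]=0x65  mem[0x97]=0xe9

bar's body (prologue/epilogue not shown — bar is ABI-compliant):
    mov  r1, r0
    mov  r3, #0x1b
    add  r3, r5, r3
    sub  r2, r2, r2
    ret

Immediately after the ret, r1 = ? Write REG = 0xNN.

prologue: push r3 → mem[0x97]=0xa5, sp=0x97
body[0] mov  r1, r0 → r1=0x13
body[1] mov  r3, #0x1b → r3=0x1b
body[2] add  r3, r5, r3 → r3=0xa0
body[3] sub  r2, r2, r2 → r2=0x00
epilogue: pop r3=0xa5, sp=0x98
r1 is caller-saved → body value

REG = 0x13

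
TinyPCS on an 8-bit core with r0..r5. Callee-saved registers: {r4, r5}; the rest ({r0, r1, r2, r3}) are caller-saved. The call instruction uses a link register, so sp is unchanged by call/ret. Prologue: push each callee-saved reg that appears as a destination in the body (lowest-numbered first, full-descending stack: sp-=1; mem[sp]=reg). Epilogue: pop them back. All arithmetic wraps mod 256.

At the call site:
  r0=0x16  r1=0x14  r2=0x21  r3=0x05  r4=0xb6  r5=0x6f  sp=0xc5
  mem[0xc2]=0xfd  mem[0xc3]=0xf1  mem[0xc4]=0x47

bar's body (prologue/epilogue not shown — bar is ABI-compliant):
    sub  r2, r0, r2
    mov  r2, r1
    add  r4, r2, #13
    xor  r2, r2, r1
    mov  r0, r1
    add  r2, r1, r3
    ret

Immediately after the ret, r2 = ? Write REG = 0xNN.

prologue: push r4 -> mem[0xc4]=0xb6, sp=0xc4
body[0] sub  r2, r0, r2 -> r2=0xf5
body[1] mov  r2, r1 -> r2=0x14
body[2] add  r4, r2, #13 -> r4=0x21
body[3] xor  r2, r2, r1 -> r2=0x00
body[4] mov  r0, r1 -> r0=0x14
body[5] add  r2, r1, r3 -> r2=0x19
epilogue: pop r4=0xb6, sp=0xc5
r2 is caller-saved -> body value

REG = 0x19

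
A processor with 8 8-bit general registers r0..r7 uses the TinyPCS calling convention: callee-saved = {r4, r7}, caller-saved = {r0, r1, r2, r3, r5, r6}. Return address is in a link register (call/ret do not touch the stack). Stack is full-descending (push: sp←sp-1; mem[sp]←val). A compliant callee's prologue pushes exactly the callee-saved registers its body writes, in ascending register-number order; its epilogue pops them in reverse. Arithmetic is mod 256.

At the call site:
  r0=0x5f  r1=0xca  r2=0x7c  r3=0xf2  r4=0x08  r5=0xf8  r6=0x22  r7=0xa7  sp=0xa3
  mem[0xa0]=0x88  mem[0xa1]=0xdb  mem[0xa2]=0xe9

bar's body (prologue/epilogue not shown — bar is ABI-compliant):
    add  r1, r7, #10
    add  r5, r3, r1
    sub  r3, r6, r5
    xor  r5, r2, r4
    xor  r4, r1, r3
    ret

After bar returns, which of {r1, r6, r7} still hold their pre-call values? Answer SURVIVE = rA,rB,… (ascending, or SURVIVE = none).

prologue: push r4 -> mem[0xa2]=0x08, sp=0xa2
body[0] add  r1, r7, #10 -> r1=0xb1
body[1] add  r5, r3, r1 -> r5=0xa3
body[2] sub  r3, r6, r5 -> r3=0x7f
body[3] xor  r5, r2, r4 -> r5=0x74
body[4] xor  r4, r1, r3 -> r4=0xce
epilogue: pop r4=0x08, sp=0xa3
r1: caller-saved, written=True
r6: caller-saved, written=False
r7: callee-saved, written=False

SURVIVE = r6,r7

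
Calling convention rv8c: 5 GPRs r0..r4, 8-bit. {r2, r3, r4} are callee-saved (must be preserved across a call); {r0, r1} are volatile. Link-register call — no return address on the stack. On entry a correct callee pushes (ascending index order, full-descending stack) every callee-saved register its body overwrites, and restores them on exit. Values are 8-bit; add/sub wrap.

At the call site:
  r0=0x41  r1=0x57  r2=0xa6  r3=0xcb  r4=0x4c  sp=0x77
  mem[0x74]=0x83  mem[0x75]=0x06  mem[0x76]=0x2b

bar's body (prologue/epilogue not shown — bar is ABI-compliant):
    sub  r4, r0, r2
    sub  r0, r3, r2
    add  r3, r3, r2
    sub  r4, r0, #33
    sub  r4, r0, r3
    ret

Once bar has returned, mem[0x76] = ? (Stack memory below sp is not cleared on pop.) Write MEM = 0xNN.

prologue: push r3 → mem[0x76]=0xcb, sp=0x76
prologue: push r4 → mem[0x75]=0x4c, sp=0x75
body[0] sub  r4, r0, r2 → r4=0x9b
body[1] sub  r0, r3, r2 → r0=0x25
body[2] add  r3, r3, r2 → r3=0x71
body[3] sub  r4, r0, #33 → r4=0x04
body[4] sub  r4, r0, r3 → r4=0xb4
epilogue: pop r4=0x4c, sp=0x76
epilogue: pop r3=0xcb, sp=0x77
prologue pushed ['r3', 'r4'] at ['0x76', '0x75']

MEM = 0xcb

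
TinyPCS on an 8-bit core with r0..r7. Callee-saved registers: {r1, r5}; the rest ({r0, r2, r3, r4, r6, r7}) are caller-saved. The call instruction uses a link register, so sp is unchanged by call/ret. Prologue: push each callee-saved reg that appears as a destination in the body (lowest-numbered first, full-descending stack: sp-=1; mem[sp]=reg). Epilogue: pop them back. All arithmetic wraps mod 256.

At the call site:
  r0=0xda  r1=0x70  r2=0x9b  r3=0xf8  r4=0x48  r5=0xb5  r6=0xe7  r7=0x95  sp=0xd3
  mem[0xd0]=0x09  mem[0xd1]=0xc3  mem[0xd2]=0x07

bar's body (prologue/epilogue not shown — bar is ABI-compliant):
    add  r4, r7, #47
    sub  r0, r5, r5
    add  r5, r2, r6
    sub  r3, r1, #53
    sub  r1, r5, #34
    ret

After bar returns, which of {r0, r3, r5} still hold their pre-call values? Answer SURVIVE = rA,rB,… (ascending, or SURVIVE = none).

SURVIVE = r5

prologue: push r1 -> mem[0xd2]=0x70, sp=0xd2
prologue: push r5 -> mem[0xd1]=0xb5, sp=0xd1
body[0] add  r4, r7, #47 -> r4=0xc4
body[1] sub  r0, r5, r5 -> r0=0x00
body[2] add  r5, r2, r6 -> r5=0x82
body[3] sub  r3, r1, #53 -> r3=0x3b
body[4] sub  r1, r5, #34 -> r1=0x60
epilogue: pop r5=0xb5, sp=0xd2
epilogue: pop r1=0x70, sp=0xd3
r0: caller-saved, written=True
r3: caller-saved, written=True
r5: callee-saved, written=True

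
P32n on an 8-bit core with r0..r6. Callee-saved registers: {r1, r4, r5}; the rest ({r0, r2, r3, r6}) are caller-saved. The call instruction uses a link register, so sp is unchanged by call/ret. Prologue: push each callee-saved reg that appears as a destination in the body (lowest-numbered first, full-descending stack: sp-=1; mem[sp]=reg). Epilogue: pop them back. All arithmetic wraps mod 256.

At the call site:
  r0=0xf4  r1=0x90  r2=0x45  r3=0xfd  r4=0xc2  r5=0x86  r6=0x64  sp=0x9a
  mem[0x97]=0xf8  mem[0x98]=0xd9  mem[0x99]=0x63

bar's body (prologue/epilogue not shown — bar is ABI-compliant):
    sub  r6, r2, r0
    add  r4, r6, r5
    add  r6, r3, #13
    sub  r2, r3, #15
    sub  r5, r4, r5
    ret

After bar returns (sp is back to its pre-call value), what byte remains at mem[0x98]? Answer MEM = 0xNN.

prologue: push r4 -> mem[0x99]=0xc2, sp=0x99
prologue: push r5 -> mem[0x98]=0x86, sp=0x98
body[0] sub  r6, r2, r0 -> r6=0x51
body[1] add  r4, r6, r5 -> r4=0xd7
body[2] add  r6, r3, #13 -> r6=0x0a
body[3] sub  r2, r3, #15 -> r2=0xee
body[4] sub  r5, r4, r5 -> r5=0x51
epilogue: pop r5=0x86, sp=0x99
epilogue: pop r4=0xc2, sp=0x9a
prologue pushed ['r4', 'r5'] at ['0x99', '0x98']

MEM = 0x86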